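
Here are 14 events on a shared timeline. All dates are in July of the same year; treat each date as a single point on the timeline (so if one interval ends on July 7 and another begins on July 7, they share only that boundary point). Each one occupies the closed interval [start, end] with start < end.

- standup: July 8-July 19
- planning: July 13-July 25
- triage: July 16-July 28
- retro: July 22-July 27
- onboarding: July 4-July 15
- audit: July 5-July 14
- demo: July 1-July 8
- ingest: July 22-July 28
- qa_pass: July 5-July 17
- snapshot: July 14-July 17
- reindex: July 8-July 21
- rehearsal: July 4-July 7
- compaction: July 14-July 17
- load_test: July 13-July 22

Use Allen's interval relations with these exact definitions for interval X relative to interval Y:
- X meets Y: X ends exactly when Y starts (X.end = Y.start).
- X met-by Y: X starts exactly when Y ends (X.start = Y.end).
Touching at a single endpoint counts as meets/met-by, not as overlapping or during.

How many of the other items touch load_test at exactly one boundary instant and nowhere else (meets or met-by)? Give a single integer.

Target load_test = [July 13, July 22].
audit [July 5, July 14] → overlaps → no.
compaction [July 14, July 17] → during → no.
demo [July 1, July 8] → before → no.
ingest [July 22, July 28] → met-by → counts.
onboarding [July 4, July 15] → overlaps → no.
planning [July 13, July 25] → started-by → no.
qa_pass [July 5, July 17] → overlaps → no.
rehearsal [July 4, July 7] → before → no.
reindex [July 8, July 21] → overlaps → no.
retro [July 22, July 27] → met-by → counts.
snapshot [July 14, July 17] → during → no.
standup [July 8, July 19] → overlaps → no.
triage [July 16, July 28] → overlapped-by → no.
Total: 2.

2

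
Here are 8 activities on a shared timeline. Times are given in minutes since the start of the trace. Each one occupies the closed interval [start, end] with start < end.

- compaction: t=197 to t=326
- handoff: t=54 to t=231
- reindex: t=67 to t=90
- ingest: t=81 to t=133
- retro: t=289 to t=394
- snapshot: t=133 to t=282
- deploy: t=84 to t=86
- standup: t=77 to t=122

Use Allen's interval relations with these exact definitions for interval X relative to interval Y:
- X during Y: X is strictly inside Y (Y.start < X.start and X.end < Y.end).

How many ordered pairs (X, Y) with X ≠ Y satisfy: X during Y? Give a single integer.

Checking all 56 ordered pairs for relation 'during'; matching pairs in alphabetical order:
(deploy, handoff): deploy during handoff ✓
(deploy, ingest): deploy during ingest ✓
(deploy, reindex): deploy during reindex ✓
(deploy, standup): deploy during standup ✓
(ingest, handoff): ingest during handoff ✓
(reindex, handoff): reindex during handoff ✓
(standup, handoff): standup during handoff ✓
Count: 7.

7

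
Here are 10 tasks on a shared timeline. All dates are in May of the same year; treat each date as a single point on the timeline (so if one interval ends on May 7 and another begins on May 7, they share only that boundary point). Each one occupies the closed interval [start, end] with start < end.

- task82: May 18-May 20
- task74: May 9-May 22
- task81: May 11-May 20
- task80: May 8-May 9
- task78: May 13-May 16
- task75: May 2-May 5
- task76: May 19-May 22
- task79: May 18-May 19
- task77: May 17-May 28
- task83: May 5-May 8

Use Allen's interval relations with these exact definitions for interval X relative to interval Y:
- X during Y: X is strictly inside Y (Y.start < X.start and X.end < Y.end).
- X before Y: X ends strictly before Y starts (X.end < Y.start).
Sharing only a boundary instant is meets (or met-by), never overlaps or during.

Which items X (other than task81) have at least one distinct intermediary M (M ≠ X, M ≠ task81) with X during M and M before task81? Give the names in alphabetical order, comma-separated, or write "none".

Target task81 = [May 11, May 20].
Intermediaries M with M before task81: task75, task80, task83.
Via task75 — items with X during task75: none.
Via task80 — items with X during task80: none.
Via task83 — items with X during task83: none.
Union: none.

none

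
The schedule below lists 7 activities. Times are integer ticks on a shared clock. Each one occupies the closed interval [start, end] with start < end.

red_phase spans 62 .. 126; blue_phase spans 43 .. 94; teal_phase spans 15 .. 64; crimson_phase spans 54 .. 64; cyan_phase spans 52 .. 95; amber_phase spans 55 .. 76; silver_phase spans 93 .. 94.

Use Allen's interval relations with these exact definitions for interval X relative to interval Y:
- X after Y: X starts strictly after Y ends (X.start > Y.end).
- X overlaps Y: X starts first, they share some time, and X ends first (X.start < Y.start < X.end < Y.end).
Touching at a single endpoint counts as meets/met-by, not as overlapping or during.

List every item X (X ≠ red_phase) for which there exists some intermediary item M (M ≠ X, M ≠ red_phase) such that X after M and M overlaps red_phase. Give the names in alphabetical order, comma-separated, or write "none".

Target red_phase = [62, 126].
Intermediaries M with M overlaps red_phase: amber_phase, blue_phase, crimson_phase, cyan_phase, teal_phase.
Via amber_phase — items with X after amber_phase: silver_phase.
Via blue_phase — items with X after blue_phase: none.
Via crimson_phase — items with X after crimson_phase: silver_phase.
Via cyan_phase — items with X after cyan_phase: none.
Via teal_phase — items with X after teal_phase: silver_phase.
Union: silver_phase.

silver_phase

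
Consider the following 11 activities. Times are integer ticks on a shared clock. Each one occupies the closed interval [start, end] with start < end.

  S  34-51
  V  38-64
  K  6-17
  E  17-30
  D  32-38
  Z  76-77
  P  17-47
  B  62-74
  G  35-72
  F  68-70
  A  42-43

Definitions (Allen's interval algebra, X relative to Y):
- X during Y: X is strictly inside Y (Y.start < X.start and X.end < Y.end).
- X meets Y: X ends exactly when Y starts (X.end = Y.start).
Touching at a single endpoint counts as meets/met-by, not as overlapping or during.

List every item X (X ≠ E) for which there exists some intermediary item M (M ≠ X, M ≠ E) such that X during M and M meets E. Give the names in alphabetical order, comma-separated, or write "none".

none

Target E = [17, 30].
Intermediaries M with M meets E: K.
Via K — items with X during K: none.
Union: none.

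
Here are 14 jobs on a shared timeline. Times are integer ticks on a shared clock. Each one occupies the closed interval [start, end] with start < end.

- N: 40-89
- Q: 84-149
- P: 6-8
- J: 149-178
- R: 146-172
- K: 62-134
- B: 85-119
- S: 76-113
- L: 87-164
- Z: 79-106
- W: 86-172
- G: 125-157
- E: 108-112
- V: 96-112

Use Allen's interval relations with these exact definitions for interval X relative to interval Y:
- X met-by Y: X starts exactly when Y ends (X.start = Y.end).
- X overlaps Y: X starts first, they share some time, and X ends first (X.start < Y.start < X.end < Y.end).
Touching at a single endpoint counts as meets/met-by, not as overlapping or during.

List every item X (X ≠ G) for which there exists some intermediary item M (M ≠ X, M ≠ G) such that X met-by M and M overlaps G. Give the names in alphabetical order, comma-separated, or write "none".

J

Target G = [125, 157].
Intermediaries M with M overlaps G: K, Q.
Via K — items with X met-by K: none.
Via Q — items with X met-by Q: J.
Union: J.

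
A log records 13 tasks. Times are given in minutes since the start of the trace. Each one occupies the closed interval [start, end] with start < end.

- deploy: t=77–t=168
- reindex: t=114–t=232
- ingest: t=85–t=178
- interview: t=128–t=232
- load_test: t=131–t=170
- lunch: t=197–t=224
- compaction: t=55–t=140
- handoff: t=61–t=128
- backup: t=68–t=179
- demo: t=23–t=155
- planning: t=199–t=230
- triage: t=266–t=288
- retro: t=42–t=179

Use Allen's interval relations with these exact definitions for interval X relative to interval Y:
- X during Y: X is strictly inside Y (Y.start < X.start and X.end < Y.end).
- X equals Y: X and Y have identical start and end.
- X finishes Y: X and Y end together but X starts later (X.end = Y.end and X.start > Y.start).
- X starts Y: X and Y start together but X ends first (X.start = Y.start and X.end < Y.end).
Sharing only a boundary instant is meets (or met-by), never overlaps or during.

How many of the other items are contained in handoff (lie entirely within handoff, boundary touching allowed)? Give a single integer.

Target handoff = [t=61, t=128].
backup [t=68, t=179] → overlapped-by → no.
compaction [t=55, t=140] → contains → no.
demo [t=23, t=155] → contains → no.
deploy [t=77, t=168] → overlapped-by → no.
ingest [t=85, t=178] → overlapped-by → no.
interview [t=128, t=232] → met-by → no.
load_test [t=131, t=170] → after → no.
lunch [t=197, t=224] → after → no.
planning [t=199, t=230] → after → no.
reindex [t=114, t=232] → overlapped-by → no.
retro [t=42, t=179] → contains → no.
triage [t=266, t=288] → after → no.
Total: 0.

0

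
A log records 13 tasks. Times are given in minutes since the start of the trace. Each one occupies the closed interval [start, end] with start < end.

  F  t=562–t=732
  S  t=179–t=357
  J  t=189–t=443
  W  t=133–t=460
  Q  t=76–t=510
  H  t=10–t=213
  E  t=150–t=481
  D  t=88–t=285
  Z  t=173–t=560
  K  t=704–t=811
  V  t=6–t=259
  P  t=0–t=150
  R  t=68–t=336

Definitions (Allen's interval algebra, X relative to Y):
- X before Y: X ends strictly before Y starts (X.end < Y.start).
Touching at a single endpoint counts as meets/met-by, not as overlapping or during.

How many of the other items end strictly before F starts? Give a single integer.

11

Target F = [t=562, t=732].
D [t=88, t=285] → before → counts.
E [t=150, t=481] → before → counts.
H [t=10, t=213] → before → counts.
J [t=189, t=443] → before → counts.
K [t=704, t=811] → overlapped-by → no.
P [t=0, t=150] → before → counts.
Q [t=76, t=510] → before → counts.
R [t=68, t=336] → before → counts.
S [t=179, t=357] → before → counts.
V [t=6, t=259] → before → counts.
W [t=133, t=460] → before → counts.
Z [t=173, t=560] → before → counts.
Total: 11.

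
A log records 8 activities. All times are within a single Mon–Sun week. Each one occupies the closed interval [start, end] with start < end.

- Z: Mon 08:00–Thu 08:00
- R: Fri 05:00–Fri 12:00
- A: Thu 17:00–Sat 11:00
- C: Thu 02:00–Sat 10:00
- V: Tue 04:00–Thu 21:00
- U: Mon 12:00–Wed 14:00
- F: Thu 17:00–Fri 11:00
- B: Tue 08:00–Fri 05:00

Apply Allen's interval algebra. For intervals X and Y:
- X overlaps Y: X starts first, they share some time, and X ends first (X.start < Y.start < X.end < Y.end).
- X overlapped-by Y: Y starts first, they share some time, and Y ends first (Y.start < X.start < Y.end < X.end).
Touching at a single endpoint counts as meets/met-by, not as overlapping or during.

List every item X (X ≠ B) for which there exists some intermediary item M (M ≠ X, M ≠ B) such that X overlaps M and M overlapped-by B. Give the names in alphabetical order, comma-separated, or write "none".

C, V, Z

Target B = [Tue 08:00, Fri 05:00].
Intermediaries M with M overlapped-by B: A, C, F.
Via A — items with X overlaps A: C, V.
Via C — items with X overlaps C: V, Z.
Via F — items with X overlaps F: V.
Union: C, V, Z.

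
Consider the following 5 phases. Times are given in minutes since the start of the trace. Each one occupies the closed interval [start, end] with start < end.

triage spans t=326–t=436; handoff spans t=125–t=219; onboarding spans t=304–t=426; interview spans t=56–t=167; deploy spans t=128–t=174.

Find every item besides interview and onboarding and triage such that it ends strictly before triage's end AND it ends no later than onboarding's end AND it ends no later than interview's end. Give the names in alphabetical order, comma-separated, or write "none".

none

Conditions: its end is strictly before triage's end (X.end < t=436) AND its end is no later than onboarding's end (X.end <= t=426) AND its end is no later than interview's end (X.end <= t=167).
deploy: end t=174 < t=436? ✓; end t=174 <= t=426? ✓; end t=174 <= t=167? ✗ → no.
handoff: end t=219 < t=436? ✓; end t=219 <= t=426? ✓; end t=219 <= t=167? ✗ → no.
Result: none.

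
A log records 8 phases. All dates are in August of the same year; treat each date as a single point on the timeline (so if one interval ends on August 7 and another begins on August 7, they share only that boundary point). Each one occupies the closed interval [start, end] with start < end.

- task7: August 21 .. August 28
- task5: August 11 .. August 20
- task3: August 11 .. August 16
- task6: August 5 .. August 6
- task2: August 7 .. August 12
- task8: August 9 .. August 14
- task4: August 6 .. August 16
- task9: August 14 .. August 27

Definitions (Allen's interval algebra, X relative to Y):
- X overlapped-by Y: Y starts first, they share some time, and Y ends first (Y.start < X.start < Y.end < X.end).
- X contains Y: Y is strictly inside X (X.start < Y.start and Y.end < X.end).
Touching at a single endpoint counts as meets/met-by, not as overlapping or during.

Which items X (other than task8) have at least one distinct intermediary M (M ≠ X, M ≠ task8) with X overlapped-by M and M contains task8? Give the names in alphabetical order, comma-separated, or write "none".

task5, task9

Target task8 = [August 9, August 14].
Intermediaries M with M contains task8: task4.
Via task4 — items with X overlapped-by task4: task5, task9.
Union: task5, task9.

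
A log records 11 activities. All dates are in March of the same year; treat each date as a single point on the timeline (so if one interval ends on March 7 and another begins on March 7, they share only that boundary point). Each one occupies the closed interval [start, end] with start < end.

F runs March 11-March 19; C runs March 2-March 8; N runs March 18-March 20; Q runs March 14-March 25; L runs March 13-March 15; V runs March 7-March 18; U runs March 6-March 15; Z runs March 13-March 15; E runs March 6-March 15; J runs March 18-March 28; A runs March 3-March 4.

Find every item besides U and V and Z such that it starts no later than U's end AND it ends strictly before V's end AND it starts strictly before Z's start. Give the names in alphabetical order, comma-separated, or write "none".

A, C, E

Conditions: its start is no later than U's end (X.start <= March 15) AND its end is strictly before V's end (X.end < March 18) AND its start is strictly before Z's start (X.start < March 13).
A: start March 3 <= March 15? ✓; end March 4 < March 18? ✓; start March 3 < March 13? ✓ → yes.
C: start March 2 <= March 15? ✓; end March 8 < March 18? ✓; start March 2 < March 13? ✓ → yes.
E: start March 6 <= March 15? ✓; end March 15 < March 18? ✓; start March 6 < March 13? ✓ → yes.
F: start March 11 <= March 15? ✓; end March 19 < March 18? ✗; start March 11 < March 13? ✓ → no.
J: start March 18 <= March 15? ✗; end March 28 < March 18? ✗; start March 18 < March 13? ✗ → no.
L: start March 13 <= March 15? ✓; end March 15 < March 18? ✓; start March 13 < March 13? ✗ → no.
N: start March 18 <= March 15? ✗; end March 20 < March 18? ✗; start March 18 < March 13? ✗ → no.
Q: start March 14 <= March 15? ✓; end March 25 < March 18? ✗; start March 14 < March 13? ✗ → no.
Result: A, C, E.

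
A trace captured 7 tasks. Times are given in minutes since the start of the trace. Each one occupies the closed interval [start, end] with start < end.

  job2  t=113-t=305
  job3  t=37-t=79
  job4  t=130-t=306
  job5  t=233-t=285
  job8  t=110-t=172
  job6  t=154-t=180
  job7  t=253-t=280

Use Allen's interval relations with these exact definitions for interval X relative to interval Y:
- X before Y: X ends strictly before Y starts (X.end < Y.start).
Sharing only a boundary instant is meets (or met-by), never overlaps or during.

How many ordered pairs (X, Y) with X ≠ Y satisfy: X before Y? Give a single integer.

Checking all 42 ordered pairs for relation 'before'; matching pairs in alphabetical order:
(job3, job2): job3 before job2 ✓
(job3, job4): job3 before job4 ✓
(job3, job5): job3 before job5 ✓
(job3, job6): job3 before job6 ✓
(job3, job7): job3 before job7 ✓
(job3, job8): job3 before job8 ✓
(job6, job5): job6 before job5 ✓
(job6, job7): job6 before job7 ✓
(job8, job5): job8 before job5 ✓
(job8, job7): job8 before job7 ✓
Count: 10.

10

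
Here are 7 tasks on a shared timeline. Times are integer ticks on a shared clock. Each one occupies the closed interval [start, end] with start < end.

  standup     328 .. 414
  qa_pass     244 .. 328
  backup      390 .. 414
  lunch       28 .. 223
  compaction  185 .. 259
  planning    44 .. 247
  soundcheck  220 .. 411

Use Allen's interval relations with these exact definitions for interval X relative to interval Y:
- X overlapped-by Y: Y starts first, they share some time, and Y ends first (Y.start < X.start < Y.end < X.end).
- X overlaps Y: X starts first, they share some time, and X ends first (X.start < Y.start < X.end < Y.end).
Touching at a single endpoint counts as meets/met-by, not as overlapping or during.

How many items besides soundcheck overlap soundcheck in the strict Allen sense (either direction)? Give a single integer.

Target soundcheck = [220, 411].
backup [390, 414] → overlapped-by → counts.
compaction [185, 259] → overlaps → counts.
lunch [28, 223] → overlaps → counts.
planning [44, 247] → overlaps → counts.
qa_pass [244, 328] → during → no.
standup [328, 414] → overlapped-by → counts.
Total: 5.

5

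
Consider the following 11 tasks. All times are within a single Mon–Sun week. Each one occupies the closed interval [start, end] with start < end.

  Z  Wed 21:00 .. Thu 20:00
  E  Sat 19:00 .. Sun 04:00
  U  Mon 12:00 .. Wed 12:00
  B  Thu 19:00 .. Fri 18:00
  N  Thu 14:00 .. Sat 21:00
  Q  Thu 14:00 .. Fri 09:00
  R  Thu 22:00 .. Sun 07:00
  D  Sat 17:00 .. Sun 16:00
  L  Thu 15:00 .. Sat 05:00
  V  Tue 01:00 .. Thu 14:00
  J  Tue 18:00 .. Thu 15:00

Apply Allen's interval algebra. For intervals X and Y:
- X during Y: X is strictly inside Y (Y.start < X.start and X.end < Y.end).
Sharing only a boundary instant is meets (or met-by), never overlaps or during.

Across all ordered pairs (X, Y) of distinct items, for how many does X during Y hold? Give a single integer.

Checking all 110 ordered pairs for relation 'during'; matching pairs in alphabetical order:
(B, L): B during L ✓
(B, N): B during N ✓
(E, D): E during D ✓
(E, R): E during R ✓
(L, N): L during N ✓
Count: 5.

5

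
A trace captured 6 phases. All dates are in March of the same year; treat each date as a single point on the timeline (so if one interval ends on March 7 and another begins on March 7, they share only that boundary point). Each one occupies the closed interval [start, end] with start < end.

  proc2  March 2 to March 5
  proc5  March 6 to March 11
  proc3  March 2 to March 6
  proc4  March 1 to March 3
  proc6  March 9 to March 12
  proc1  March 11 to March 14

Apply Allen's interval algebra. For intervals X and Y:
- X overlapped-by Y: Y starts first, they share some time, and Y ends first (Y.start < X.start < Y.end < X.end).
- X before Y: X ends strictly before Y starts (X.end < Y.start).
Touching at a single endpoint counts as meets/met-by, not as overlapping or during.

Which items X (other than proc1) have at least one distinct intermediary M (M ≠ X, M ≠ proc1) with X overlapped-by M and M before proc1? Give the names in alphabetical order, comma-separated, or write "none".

Target proc1 = [March 11, March 14].
Intermediaries M with M before proc1: proc2, proc3, proc4.
Via proc2 — items with X overlapped-by proc2: none.
Via proc3 — items with X overlapped-by proc3: none.
Via proc4 — items with X overlapped-by proc4: proc2, proc3.
Union: proc2, proc3.

proc2, proc3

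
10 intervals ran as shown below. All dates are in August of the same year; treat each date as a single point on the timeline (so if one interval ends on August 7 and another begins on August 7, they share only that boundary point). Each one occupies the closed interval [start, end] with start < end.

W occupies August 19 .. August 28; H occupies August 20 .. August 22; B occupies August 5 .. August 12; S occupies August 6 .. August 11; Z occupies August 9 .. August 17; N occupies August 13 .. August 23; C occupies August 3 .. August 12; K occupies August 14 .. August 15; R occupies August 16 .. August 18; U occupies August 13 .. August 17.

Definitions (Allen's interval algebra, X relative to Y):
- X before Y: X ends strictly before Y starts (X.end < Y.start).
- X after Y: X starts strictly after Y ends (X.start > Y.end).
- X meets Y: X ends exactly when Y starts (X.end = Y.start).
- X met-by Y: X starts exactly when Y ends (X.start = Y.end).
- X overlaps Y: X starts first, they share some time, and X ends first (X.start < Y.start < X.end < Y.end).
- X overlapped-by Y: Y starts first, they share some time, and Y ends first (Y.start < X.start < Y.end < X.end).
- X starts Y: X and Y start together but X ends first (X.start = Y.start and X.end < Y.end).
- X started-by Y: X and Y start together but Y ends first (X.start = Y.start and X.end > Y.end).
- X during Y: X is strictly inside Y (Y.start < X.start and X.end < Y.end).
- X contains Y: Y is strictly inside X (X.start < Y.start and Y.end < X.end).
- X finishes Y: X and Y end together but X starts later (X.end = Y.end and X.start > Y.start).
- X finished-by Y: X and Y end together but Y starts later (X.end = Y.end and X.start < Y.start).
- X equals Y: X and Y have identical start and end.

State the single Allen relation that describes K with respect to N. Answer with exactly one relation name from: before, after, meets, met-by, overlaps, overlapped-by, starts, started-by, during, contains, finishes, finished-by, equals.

K = [August 14, August 15]; N = [August 13, August 23].
Compare endpoints: K.start > N.start, K.start < N.end, K.end > N.start, K.end < N.end.
That pattern is 'during'.

during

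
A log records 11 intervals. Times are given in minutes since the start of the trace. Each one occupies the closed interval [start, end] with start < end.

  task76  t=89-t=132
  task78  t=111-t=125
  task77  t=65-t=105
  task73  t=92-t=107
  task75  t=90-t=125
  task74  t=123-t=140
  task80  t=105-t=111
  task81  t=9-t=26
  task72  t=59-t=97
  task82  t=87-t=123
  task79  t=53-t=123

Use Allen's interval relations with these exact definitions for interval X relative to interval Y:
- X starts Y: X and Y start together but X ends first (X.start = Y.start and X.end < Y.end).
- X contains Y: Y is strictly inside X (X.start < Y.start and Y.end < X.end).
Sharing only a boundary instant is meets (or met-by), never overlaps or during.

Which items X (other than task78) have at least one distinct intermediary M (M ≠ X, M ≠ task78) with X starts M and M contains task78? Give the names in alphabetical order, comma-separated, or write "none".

none

Target task78 = [t=111, t=125].
Intermediaries M with M contains task78: task76.
Via task76 — items with X starts task76: none.
Union: none.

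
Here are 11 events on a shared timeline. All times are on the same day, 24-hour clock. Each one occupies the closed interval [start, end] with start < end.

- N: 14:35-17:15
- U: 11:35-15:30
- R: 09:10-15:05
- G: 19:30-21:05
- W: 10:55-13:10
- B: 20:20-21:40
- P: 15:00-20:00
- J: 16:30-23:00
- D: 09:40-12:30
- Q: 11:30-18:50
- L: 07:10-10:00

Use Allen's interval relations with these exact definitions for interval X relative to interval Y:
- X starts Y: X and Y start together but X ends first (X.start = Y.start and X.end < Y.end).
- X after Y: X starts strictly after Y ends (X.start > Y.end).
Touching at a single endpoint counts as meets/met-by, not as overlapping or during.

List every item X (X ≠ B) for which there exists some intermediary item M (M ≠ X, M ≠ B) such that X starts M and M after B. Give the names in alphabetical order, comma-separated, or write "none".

none

Target B = [20:20, 21:40].
Intermediaries M with M after B: none.
Union: none.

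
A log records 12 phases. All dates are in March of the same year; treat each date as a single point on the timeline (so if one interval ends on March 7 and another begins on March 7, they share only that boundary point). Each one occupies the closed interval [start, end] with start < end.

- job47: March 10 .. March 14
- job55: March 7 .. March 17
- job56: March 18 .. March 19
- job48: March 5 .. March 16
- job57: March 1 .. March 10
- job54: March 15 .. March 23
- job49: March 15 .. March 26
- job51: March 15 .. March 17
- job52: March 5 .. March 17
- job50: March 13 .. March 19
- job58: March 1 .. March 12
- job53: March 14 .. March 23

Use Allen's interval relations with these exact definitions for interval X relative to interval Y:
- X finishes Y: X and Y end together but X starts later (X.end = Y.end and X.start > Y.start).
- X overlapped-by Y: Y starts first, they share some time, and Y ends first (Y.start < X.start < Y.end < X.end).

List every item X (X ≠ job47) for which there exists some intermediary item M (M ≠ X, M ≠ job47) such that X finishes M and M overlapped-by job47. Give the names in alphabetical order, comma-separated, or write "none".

job56

Target job47 = [March 10, March 14].
Intermediaries M with M overlapped-by job47: job50.
Via job50 — items with X finishes job50: job56.
Union: job56.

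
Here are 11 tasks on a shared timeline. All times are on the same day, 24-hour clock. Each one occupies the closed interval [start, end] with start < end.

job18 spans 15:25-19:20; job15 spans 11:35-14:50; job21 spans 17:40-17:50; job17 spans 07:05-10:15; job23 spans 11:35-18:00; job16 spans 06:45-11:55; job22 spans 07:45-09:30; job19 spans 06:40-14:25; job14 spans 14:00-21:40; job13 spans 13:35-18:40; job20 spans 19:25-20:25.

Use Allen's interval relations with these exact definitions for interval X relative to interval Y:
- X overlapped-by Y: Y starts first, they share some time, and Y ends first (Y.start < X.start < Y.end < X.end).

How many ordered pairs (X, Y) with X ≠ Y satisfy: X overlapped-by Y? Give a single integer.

13

Checking all 110 ordered pairs for relation 'overlapped-by'; matching pairs in alphabetical order:
(job13, job15): job13 overlapped-by job15 ✓
(job13, job19): job13 overlapped-by job19 ✓
(job13, job23): job13 overlapped-by job23 ✓
(job14, job13): job14 overlapped-by job13 ✓
(job14, job15): job14 overlapped-by job15 ✓
(job14, job19): job14 overlapped-by job19 ✓
(job14, job23): job14 overlapped-by job23 ✓
(job15, job16): job15 overlapped-by job16 ✓
(job15, job19): job15 overlapped-by job19 ✓
(job18, job13): job18 overlapped-by job13 ✓
(job18, job23): job18 overlapped-by job23 ✓
(job23, job16): job23 overlapped-by job16 ✓
(job23, job19): job23 overlapped-by job19 ✓
Count: 13.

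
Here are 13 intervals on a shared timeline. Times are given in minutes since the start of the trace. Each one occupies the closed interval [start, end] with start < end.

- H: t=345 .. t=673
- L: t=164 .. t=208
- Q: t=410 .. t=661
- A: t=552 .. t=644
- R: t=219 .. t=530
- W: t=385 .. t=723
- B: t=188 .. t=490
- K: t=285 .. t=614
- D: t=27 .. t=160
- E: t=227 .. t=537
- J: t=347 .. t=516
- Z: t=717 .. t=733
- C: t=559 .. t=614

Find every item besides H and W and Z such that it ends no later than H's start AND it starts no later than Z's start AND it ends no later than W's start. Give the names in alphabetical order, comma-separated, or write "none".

D, L

Conditions: its end is no later than H's start (X.end <= t=345) AND its start is no later than Z's start (X.start <= t=717) AND its end is no later than W's start (X.end <= t=385).
A: end t=644 <= t=345? ✗; start t=552 <= t=717? ✓; end t=644 <= t=385? ✗ → no.
B: end t=490 <= t=345? ✗; start t=188 <= t=717? ✓; end t=490 <= t=385? ✗ → no.
C: end t=614 <= t=345? ✗; start t=559 <= t=717? ✓; end t=614 <= t=385? ✗ → no.
D: end t=160 <= t=345? ✓; start t=27 <= t=717? ✓; end t=160 <= t=385? ✓ → yes.
E: end t=537 <= t=345? ✗; start t=227 <= t=717? ✓; end t=537 <= t=385? ✗ → no.
J: end t=516 <= t=345? ✗; start t=347 <= t=717? ✓; end t=516 <= t=385? ✗ → no.
K: end t=614 <= t=345? ✗; start t=285 <= t=717? ✓; end t=614 <= t=385? ✗ → no.
L: end t=208 <= t=345? ✓; start t=164 <= t=717? ✓; end t=208 <= t=385? ✓ → yes.
Q: end t=661 <= t=345? ✗; start t=410 <= t=717? ✓; end t=661 <= t=385? ✗ → no.
R: end t=530 <= t=345? ✗; start t=219 <= t=717? ✓; end t=530 <= t=385? ✗ → no.
Result: D, L.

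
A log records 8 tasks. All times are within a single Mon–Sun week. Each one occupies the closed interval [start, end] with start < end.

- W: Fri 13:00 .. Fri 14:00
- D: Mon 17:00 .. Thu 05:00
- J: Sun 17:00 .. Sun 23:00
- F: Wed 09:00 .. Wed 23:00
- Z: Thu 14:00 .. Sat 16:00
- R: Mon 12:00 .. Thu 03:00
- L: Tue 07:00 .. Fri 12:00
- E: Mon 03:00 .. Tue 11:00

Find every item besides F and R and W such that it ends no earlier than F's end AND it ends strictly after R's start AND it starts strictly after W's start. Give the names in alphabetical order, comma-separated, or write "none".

J

Conditions: its end is no earlier than F's end (X.end >= Wed 23:00) AND its end is strictly after R's start (X.end > Mon 12:00) AND its start is strictly after W's start (X.start > Fri 13:00).
D: end Thu 05:00 >= Wed 23:00? ✓; end Thu 05:00 > Mon 12:00? ✓; start Mon 17:00 > Fri 13:00? ✗ → no.
E: end Tue 11:00 >= Wed 23:00? ✗; end Tue 11:00 > Mon 12:00? ✓; start Mon 03:00 > Fri 13:00? ✗ → no.
J: end Sun 23:00 >= Wed 23:00? ✓; end Sun 23:00 > Mon 12:00? ✓; start Sun 17:00 > Fri 13:00? ✓ → yes.
L: end Fri 12:00 >= Wed 23:00? ✓; end Fri 12:00 > Mon 12:00? ✓; start Tue 07:00 > Fri 13:00? ✗ → no.
Z: end Sat 16:00 >= Wed 23:00? ✓; end Sat 16:00 > Mon 12:00? ✓; start Thu 14:00 > Fri 13:00? ✗ → no.
Result: J.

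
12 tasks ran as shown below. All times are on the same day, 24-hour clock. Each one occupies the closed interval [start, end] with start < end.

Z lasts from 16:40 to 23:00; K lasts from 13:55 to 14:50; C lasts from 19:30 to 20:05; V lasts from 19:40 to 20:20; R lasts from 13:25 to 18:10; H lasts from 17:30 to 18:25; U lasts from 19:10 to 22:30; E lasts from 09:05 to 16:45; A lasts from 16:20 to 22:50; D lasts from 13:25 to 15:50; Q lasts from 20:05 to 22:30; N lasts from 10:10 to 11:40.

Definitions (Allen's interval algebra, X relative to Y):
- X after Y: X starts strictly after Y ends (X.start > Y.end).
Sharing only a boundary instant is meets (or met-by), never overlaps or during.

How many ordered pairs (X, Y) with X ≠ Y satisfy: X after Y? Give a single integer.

Checking all 132 ordered pairs for relation 'after'; matching pairs in alphabetical order:
(A, D): A after D ✓
(A, K): A after K ✓
(A, N): A after N ✓
(C, D): C after D ✓
(C, E): C after E ✓
(C, H): C after H ✓
(C, K): C after K ✓
(C, N): C after N ✓
(C, R): C after R ✓
(D, N): D after N ✓
(H, D): H after D ✓
(H, E): H after E ✓
(H, K): H after K ✓
(H, N): H after N ✓
(K, N): K after N ✓
(Q, D): Q after D ✓
(Q, E): Q after E ✓
(Q, H): Q after H ✓
(Q, K): Q after K ✓
(Q, N): Q after N ✓
(Q, R): Q after R ✓
(R, N): R after N ✓
(U, D): U after D ✓
(U, E): U after E ✓
... plus 13 further pairs not listed.
Count: 37.

37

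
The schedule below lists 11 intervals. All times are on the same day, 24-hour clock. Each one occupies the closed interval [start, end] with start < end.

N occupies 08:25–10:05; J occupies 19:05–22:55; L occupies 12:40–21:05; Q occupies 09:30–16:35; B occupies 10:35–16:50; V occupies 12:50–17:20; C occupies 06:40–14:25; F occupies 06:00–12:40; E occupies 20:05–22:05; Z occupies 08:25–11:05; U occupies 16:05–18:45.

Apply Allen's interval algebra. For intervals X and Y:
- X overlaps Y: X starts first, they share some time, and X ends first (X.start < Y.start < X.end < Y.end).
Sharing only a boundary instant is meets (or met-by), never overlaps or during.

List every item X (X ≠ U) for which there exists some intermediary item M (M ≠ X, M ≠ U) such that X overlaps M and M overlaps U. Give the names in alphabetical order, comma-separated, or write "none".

B, C, F, N, Q, Z

Target U = [16:05, 18:45].
Intermediaries M with M overlaps U: B, Q, V.
Via B — items with X overlaps B: C, F, Q, Z.
Via Q — items with X overlaps Q: C, F, N, Z.
Via V — items with X overlaps V: B, C, Q.
Union: B, C, F, N, Q, Z.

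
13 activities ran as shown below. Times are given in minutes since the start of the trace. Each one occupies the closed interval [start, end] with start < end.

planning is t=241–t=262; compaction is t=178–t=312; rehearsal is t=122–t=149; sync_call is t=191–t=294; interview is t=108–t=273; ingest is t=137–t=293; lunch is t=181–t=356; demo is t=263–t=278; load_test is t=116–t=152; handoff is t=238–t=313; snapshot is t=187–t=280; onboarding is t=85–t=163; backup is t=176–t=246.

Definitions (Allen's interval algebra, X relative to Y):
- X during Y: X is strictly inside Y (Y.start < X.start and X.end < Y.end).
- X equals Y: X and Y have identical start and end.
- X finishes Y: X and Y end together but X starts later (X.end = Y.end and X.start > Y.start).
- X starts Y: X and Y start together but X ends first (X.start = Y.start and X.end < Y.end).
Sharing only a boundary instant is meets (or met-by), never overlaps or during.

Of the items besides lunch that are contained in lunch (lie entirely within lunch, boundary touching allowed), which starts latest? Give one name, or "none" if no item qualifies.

demo

Target lunch = [t=181, t=356].
backup [t=176, t=246] → overlaps → excluded.
compaction [t=178, t=312] → overlaps → excluded.
demo [t=263, t=278] → during → candidate.
handoff [t=238, t=313] → during → candidate.
ingest [t=137, t=293] → overlaps → excluded.
interview [t=108, t=273] → overlaps → excluded.
load_test [t=116, t=152] → before → excluded.
onboarding [t=85, t=163] → before → excluded.
planning [t=241, t=262] → during → candidate.
rehearsal [t=122, t=149] → before → excluded.
snapshot [t=187, t=280] → during → candidate.
sync_call [t=191, t=294] → during → candidate.
Among candidates, latest start is t=263 → demo.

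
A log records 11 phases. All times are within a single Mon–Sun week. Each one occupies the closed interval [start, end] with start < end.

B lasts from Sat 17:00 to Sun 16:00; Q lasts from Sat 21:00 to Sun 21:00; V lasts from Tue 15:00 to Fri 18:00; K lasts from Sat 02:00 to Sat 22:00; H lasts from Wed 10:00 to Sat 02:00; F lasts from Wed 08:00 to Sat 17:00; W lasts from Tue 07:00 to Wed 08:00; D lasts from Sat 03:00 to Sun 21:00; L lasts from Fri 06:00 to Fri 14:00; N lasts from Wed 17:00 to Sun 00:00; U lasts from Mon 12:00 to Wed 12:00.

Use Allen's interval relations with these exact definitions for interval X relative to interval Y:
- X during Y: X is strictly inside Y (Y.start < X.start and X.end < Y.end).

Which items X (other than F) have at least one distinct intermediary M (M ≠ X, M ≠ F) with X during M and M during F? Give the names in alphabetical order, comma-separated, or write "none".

Target F = [Wed 08:00, Sat 17:00].
Intermediaries M with M during F: H, L.
Via H — items with X during H: L.
Via L — items with X during L: none.
Union: L.

L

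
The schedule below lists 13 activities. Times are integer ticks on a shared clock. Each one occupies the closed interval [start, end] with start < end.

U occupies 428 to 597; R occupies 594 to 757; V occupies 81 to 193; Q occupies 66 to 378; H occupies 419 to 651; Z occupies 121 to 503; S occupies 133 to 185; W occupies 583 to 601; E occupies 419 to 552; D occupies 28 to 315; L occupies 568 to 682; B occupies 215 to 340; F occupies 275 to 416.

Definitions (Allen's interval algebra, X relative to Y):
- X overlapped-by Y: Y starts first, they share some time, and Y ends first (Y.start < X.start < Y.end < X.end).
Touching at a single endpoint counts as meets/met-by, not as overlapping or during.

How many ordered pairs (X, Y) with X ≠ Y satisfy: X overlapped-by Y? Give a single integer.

19

Checking all 156 ordered pairs for relation 'overlapped-by'; matching pairs in alphabetical order:
(B, D): B overlapped-by D ✓
(E, Z): E overlapped-by Z ✓
(F, B): F overlapped-by B ✓
(F, D): F overlapped-by D ✓
(F, Q): F overlapped-by Q ✓
(H, Z): H overlapped-by Z ✓
(L, H): L overlapped-by H ✓
(L, U): L overlapped-by U ✓
(Q, D): Q overlapped-by D ✓
(R, H): R overlapped-by H ✓
(R, L): R overlapped-by L ✓
(R, U): R overlapped-by U ✓
(R, W): R overlapped-by W ✓
(U, E): U overlapped-by E ✓
(U, Z): U overlapped-by Z ✓
(W, U): W overlapped-by U ✓
(Z, D): Z overlapped-by D ✓
(Z, Q): Z overlapped-by Q ✓
(Z, V): Z overlapped-by V ✓
Count: 19.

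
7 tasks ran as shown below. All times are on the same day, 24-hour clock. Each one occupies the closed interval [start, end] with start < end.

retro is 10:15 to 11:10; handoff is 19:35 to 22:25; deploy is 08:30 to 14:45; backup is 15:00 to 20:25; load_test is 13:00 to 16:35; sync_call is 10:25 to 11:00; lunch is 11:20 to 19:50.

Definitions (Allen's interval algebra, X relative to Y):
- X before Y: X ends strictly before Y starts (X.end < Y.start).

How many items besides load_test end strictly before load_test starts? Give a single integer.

Target load_test = [13:00, 16:35].
backup [15:00, 20:25] → overlapped-by → no.
deploy [08:30, 14:45] → overlaps → no.
handoff [19:35, 22:25] → after → no.
lunch [11:20, 19:50] → contains → no.
retro [10:15, 11:10] → before → counts.
sync_call [10:25, 11:00] → before → counts.
Total: 2.

2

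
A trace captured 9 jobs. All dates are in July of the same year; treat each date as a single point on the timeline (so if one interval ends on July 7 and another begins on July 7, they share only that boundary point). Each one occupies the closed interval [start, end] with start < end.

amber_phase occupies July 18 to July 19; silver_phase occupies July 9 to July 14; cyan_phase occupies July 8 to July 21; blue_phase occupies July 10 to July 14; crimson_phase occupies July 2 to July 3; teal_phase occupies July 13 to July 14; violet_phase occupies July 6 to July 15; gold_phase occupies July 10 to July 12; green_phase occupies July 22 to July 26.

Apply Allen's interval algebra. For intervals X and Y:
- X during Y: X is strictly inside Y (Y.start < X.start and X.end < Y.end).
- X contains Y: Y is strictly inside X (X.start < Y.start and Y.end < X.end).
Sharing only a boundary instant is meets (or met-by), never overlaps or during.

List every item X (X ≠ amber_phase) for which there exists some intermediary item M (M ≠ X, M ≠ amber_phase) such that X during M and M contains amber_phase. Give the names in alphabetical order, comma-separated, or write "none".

Target amber_phase = [July 18, July 19].
Intermediaries M with M contains amber_phase: cyan_phase.
Via cyan_phase — items with X during cyan_phase: blue_phase, gold_phase, silver_phase, teal_phase.
Union: blue_phase, gold_phase, silver_phase, teal_phase.

blue_phase, gold_phase, silver_phase, teal_phase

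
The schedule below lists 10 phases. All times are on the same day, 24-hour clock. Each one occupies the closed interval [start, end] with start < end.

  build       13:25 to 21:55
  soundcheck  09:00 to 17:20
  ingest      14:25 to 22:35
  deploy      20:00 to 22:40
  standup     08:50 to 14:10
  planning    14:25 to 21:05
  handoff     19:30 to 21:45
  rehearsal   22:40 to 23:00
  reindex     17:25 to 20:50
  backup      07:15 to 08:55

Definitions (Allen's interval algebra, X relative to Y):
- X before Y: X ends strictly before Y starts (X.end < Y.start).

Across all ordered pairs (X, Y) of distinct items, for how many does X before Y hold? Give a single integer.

23

Checking all 90 ordered pairs for relation 'before'; matching pairs in alphabetical order:
(backup, build): backup before build ✓
(backup, deploy): backup before deploy ✓
(backup, handoff): backup before handoff ✓
(backup, ingest): backup before ingest ✓
(backup, planning): backup before planning ✓
(backup, rehearsal): backup before rehearsal ✓
(backup, reindex): backup before reindex ✓
(backup, soundcheck): backup before soundcheck ✓
(build, rehearsal): build before rehearsal ✓
(handoff, rehearsal): handoff before rehearsal ✓
(ingest, rehearsal): ingest before rehearsal ✓
(planning, rehearsal): planning before rehearsal ✓
(reindex, rehearsal): reindex before rehearsal ✓
(soundcheck, deploy): soundcheck before deploy ✓
(soundcheck, handoff): soundcheck before handoff ✓
(soundcheck, rehearsal): soundcheck before rehearsal ✓
(soundcheck, reindex): soundcheck before reindex ✓
(standup, deploy): standup before deploy ✓
(standup, handoff): standup before handoff ✓
(standup, ingest): standup before ingest ✓
(standup, planning): standup before planning ✓
(standup, rehearsal): standup before rehearsal ✓
(standup, reindex): standup before reindex ✓
Count: 23.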